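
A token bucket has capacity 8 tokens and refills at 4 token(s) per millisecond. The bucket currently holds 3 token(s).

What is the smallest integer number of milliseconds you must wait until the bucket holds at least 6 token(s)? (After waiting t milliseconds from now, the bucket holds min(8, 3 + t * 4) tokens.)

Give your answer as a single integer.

Need 3 + t * 4 >= 6, so t >= 3/4.
Smallest integer t = ceil(3/4) = 1.

Answer: 1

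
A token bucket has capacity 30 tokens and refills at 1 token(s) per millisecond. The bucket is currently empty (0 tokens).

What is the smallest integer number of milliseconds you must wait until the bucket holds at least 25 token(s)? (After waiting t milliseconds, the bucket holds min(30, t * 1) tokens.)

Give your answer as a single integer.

Need t * 1 >= 25, so t >= 25/1.
Smallest integer t = ceil(25/1) = 25.

Answer: 25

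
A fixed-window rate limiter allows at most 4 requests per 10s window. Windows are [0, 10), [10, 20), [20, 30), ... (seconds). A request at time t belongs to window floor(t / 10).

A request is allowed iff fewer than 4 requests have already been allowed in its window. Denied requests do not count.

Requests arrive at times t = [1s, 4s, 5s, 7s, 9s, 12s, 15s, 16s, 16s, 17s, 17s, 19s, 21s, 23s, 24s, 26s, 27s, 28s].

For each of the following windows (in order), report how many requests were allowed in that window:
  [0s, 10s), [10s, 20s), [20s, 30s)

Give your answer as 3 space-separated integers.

Processing requests:
  req#1 t=1s (window 0): ALLOW
  req#2 t=4s (window 0): ALLOW
  req#3 t=5s (window 0): ALLOW
  req#4 t=7s (window 0): ALLOW
  req#5 t=9s (window 0): DENY
  req#6 t=12s (window 1): ALLOW
  req#7 t=15s (window 1): ALLOW
  req#8 t=16s (window 1): ALLOW
  req#9 t=16s (window 1): ALLOW
  req#10 t=17s (window 1): DENY
  req#11 t=17s (window 1): DENY
  req#12 t=19s (window 1): DENY
  req#13 t=21s (window 2): ALLOW
  req#14 t=23s (window 2): ALLOW
  req#15 t=24s (window 2): ALLOW
  req#16 t=26s (window 2): ALLOW
  req#17 t=27s (window 2): DENY
  req#18 t=28s (window 2): DENY

Allowed counts by window: 4 4 4

Answer: 4 4 4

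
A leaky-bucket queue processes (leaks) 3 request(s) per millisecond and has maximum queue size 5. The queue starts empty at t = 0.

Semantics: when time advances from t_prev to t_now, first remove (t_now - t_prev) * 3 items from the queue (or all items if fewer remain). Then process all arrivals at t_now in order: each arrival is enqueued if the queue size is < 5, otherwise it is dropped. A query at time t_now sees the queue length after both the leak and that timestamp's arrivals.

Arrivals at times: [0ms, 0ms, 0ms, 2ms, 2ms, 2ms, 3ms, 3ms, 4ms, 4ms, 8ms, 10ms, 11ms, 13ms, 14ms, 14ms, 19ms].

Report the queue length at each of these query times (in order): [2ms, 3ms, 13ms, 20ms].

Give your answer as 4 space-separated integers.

Answer: 3 2 1 0

Derivation:
Queue lengths at query times:
  query t=2ms: backlog = 3
  query t=3ms: backlog = 2
  query t=13ms: backlog = 1
  query t=20ms: backlog = 0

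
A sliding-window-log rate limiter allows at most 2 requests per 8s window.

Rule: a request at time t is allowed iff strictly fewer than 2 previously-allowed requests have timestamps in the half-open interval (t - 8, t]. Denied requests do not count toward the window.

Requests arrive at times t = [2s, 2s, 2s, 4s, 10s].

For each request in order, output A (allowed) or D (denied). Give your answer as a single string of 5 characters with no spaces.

Answer: AADDA

Derivation:
Tracking allowed requests in the window:
  req#1 t=2s: ALLOW
  req#2 t=2s: ALLOW
  req#3 t=2s: DENY
  req#4 t=4s: DENY
  req#5 t=10s: ALLOW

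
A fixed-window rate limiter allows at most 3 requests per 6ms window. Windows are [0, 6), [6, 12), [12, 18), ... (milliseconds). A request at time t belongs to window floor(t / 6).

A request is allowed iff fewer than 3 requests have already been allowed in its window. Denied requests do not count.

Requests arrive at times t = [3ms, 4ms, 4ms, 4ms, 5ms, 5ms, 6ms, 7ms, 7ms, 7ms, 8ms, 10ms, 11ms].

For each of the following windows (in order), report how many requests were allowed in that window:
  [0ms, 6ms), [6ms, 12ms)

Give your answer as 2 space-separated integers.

Processing requests:
  req#1 t=3ms (window 0): ALLOW
  req#2 t=4ms (window 0): ALLOW
  req#3 t=4ms (window 0): ALLOW
  req#4 t=4ms (window 0): DENY
  req#5 t=5ms (window 0): DENY
  req#6 t=5ms (window 0): DENY
  req#7 t=6ms (window 1): ALLOW
  req#8 t=7ms (window 1): ALLOW
  req#9 t=7ms (window 1): ALLOW
  req#10 t=7ms (window 1): DENY
  req#11 t=8ms (window 1): DENY
  req#12 t=10ms (window 1): DENY
  req#13 t=11ms (window 1): DENY

Allowed counts by window: 3 3

Answer: 3 3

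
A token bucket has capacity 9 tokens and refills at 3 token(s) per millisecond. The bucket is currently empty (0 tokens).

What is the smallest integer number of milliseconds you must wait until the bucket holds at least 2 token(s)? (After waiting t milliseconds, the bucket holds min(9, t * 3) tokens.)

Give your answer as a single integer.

Answer: 1

Derivation:
Need t * 3 >= 2, so t >= 2/3.
Smallest integer t = ceil(2/3) = 1.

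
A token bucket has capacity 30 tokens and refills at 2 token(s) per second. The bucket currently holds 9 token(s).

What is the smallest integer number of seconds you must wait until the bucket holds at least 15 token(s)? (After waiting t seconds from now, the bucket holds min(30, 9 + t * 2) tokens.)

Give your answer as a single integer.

Need 9 + t * 2 >= 15, so t >= 6/2.
Smallest integer t = ceil(6/2) = 3.

Answer: 3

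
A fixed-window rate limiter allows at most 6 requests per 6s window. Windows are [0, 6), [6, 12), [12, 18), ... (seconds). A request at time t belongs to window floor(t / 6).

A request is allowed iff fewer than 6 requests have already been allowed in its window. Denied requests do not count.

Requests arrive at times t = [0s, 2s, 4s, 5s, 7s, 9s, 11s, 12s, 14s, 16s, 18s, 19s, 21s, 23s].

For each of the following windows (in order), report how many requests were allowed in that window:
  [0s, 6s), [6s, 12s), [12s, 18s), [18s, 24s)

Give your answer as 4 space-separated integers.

Processing requests:
  req#1 t=0s (window 0): ALLOW
  req#2 t=2s (window 0): ALLOW
  req#3 t=4s (window 0): ALLOW
  req#4 t=5s (window 0): ALLOW
  req#5 t=7s (window 1): ALLOW
  req#6 t=9s (window 1): ALLOW
  req#7 t=11s (window 1): ALLOW
  req#8 t=12s (window 2): ALLOW
  req#9 t=14s (window 2): ALLOW
  req#10 t=16s (window 2): ALLOW
  req#11 t=18s (window 3): ALLOW
  req#12 t=19s (window 3): ALLOW
  req#13 t=21s (window 3): ALLOW
  req#14 t=23s (window 3): ALLOW

Allowed counts by window: 4 3 3 4

Answer: 4 3 3 4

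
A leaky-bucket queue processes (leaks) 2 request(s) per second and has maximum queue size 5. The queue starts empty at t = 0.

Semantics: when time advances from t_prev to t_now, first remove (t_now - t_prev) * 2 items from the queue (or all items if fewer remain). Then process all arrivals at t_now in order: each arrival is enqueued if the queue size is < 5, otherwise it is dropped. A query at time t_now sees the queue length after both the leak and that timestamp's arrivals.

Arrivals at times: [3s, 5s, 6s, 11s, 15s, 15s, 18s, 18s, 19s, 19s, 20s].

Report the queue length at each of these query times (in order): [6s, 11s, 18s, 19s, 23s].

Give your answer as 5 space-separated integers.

Answer: 1 1 2 2 0

Derivation:
Queue lengths at query times:
  query t=6s: backlog = 1
  query t=11s: backlog = 1
  query t=18s: backlog = 2
  query t=19s: backlog = 2
  query t=23s: backlog = 0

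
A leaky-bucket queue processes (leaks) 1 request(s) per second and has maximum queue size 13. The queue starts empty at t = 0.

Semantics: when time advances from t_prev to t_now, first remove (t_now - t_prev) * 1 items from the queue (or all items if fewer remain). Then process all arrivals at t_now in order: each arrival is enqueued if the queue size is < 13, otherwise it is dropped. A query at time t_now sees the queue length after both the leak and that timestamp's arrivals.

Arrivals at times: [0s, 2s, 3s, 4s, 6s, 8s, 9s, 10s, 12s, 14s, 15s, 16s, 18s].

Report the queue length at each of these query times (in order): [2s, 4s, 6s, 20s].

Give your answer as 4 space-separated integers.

Answer: 1 1 1 0

Derivation:
Queue lengths at query times:
  query t=2s: backlog = 1
  query t=4s: backlog = 1
  query t=6s: backlog = 1
  query t=20s: backlog = 0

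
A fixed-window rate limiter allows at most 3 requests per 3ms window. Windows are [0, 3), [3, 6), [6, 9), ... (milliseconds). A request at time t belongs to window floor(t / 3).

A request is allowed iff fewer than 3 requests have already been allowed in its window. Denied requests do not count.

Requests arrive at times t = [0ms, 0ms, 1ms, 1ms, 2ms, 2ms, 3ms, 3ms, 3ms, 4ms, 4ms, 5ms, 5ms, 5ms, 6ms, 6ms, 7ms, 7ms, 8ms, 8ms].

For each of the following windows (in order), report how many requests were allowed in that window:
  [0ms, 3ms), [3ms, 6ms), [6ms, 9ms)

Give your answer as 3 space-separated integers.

Processing requests:
  req#1 t=0ms (window 0): ALLOW
  req#2 t=0ms (window 0): ALLOW
  req#3 t=1ms (window 0): ALLOW
  req#4 t=1ms (window 0): DENY
  req#5 t=2ms (window 0): DENY
  req#6 t=2ms (window 0): DENY
  req#7 t=3ms (window 1): ALLOW
  req#8 t=3ms (window 1): ALLOW
  req#9 t=3ms (window 1): ALLOW
  req#10 t=4ms (window 1): DENY
  req#11 t=4ms (window 1): DENY
  req#12 t=5ms (window 1): DENY
  req#13 t=5ms (window 1): DENY
  req#14 t=5ms (window 1): DENY
  req#15 t=6ms (window 2): ALLOW
  req#16 t=6ms (window 2): ALLOW
  req#17 t=7ms (window 2): ALLOW
  req#18 t=7ms (window 2): DENY
  req#19 t=8ms (window 2): DENY
  req#20 t=8ms (window 2): DENY

Allowed counts by window: 3 3 3

Answer: 3 3 3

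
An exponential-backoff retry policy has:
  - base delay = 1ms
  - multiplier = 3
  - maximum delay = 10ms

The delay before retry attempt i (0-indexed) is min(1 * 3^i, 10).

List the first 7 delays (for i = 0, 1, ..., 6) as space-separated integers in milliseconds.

Answer: 1 3 9 10 10 10 10

Derivation:
Computing each delay:
  i=0: min(1*3^0, 10) = 1
  i=1: min(1*3^1, 10) = 3
  i=2: min(1*3^2, 10) = 9
  i=3: min(1*3^3, 10) = 10
  i=4: min(1*3^4, 10) = 10
  i=5: min(1*3^5, 10) = 10
  i=6: min(1*3^6, 10) = 10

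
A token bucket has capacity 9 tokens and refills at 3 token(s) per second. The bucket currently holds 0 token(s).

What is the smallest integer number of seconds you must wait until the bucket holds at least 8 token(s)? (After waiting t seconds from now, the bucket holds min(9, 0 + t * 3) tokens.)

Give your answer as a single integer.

Answer: 3

Derivation:
Need 0 + t * 3 >= 8, so t >= 8/3.
Smallest integer t = ceil(8/3) = 3.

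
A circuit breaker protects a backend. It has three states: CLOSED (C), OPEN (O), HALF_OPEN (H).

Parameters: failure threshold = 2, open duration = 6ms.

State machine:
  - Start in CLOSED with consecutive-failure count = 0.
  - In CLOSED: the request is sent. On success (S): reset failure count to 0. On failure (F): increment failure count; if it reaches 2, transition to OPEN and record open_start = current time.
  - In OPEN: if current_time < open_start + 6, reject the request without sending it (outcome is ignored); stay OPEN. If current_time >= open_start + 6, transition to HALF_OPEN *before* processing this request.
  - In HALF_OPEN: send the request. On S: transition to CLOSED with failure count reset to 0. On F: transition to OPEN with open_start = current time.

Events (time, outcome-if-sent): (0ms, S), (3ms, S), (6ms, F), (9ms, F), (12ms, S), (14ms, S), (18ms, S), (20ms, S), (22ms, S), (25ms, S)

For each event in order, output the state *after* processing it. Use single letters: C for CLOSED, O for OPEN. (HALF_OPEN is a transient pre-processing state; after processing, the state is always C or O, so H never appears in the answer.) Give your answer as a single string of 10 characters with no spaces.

Answer: CCCOOOCCCC

Derivation:
State after each event:
  event#1 t=0ms outcome=S: state=CLOSED
  event#2 t=3ms outcome=S: state=CLOSED
  event#3 t=6ms outcome=F: state=CLOSED
  event#4 t=9ms outcome=F: state=OPEN
  event#5 t=12ms outcome=S: state=OPEN
  event#6 t=14ms outcome=S: state=OPEN
  event#7 t=18ms outcome=S: state=CLOSED
  event#8 t=20ms outcome=S: state=CLOSED
  event#9 t=22ms outcome=S: state=CLOSED
  event#10 t=25ms outcome=S: state=CLOSED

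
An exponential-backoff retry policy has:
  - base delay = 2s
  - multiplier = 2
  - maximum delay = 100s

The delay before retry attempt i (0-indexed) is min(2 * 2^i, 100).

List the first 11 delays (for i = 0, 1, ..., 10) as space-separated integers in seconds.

Computing each delay:
  i=0: min(2*2^0, 100) = 2
  i=1: min(2*2^1, 100) = 4
  i=2: min(2*2^2, 100) = 8
  i=3: min(2*2^3, 100) = 16
  i=4: min(2*2^4, 100) = 32
  i=5: min(2*2^5, 100) = 64
  i=6: min(2*2^6, 100) = 100
  i=7: min(2*2^7, 100) = 100
  i=8: min(2*2^8, 100) = 100
  i=9: min(2*2^9, 100) = 100
  i=10: min(2*2^10, 100) = 100

Answer: 2 4 8 16 32 64 100 100 100 100 100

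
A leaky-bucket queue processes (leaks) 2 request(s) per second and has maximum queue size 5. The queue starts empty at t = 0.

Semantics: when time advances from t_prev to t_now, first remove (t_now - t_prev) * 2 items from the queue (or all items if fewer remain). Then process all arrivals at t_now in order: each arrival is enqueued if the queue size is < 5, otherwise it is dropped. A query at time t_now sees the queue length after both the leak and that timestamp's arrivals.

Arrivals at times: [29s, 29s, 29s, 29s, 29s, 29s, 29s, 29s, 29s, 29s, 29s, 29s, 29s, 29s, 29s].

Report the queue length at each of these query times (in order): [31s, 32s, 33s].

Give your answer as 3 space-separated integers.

Answer: 1 0 0

Derivation:
Queue lengths at query times:
  query t=31s: backlog = 1
  query t=32s: backlog = 0
  query t=33s: backlog = 0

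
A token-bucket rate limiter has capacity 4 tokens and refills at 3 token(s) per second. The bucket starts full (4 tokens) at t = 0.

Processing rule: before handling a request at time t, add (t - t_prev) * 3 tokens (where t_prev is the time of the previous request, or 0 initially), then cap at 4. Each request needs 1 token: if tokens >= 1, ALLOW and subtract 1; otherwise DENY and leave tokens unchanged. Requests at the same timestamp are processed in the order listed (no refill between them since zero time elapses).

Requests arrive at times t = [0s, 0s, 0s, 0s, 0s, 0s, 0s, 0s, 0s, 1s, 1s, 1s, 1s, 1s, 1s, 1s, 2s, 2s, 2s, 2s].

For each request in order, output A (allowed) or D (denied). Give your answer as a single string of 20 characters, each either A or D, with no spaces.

Answer: AAAADDDDDAAADDDDAAAD

Derivation:
Simulating step by step:
  req#1 t=0s: ALLOW
  req#2 t=0s: ALLOW
  req#3 t=0s: ALLOW
  req#4 t=0s: ALLOW
  req#5 t=0s: DENY
  req#6 t=0s: DENY
  req#7 t=0s: DENY
  req#8 t=0s: DENY
  req#9 t=0s: DENY
  req#10 t=1s: ALLOW
  req#11 t=1s: ALLOW
  req#12 t=1s: ALLOW
  req#13 t=1s: DENY
  req#14 t=1s: DENY
  req#15 t=1s: DENY
  req#16 t=1s: DENY
  req#17 t=2s: ALLOW
  req#18 t=2s: ALLOW
  req#19 t=2s: ALLOW
  req#20 t=2s: DENY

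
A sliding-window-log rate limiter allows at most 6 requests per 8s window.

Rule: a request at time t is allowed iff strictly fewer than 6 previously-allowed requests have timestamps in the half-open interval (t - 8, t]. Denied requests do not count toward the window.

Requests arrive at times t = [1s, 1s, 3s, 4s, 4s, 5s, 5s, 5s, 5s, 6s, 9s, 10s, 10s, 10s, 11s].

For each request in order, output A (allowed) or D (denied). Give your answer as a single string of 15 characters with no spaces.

Tracking allowed requests in the window:
  req#1 t=1s: ALLOW
  req#2 t=1s: ALLOW
  req#3 t=3s: ALLOW
  req#4 t=4s: ALLOW
  req#5 t=4s: ALLOW
  req#6 t=5s: ALLOW
  req#7 t=5s: DENY
  req#8 t=5s: DENY
  req#9 t=5s: DENY
  req#10 t=6s: DENY
  req#11 t=9s: ALLOW
  req#12 t=10s: ALLOW
  req#13 t=10s: DENY
  req#14 t=10s: DENY
  req#15 t=11s: ALLOW

Answer: AAAAAADDDDAADDA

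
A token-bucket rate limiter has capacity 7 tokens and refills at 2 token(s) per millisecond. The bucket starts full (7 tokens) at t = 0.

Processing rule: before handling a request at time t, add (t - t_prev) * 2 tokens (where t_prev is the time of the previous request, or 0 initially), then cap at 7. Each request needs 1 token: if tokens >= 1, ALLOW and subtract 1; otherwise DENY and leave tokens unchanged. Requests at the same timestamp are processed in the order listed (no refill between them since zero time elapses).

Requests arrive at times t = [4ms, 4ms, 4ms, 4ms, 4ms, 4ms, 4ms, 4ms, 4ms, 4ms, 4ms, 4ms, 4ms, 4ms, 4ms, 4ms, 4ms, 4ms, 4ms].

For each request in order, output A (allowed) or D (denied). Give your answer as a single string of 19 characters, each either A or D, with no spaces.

Simulating step by step:
  req#1 t=4ms: ALLOW
  req#2 t=4ms: ALLOW
  req#3 t=4ms: ALLOW
  req#4 t=4ms: ALLOW
  req#5 t=4ms: ALLOW
  req#6 t=4ms: ALLOW
  req#7 t=4ms: ALLOW
  req#8 t=4ms: DENY
  req#9 t=4ms: DENY
  req#10 t=4ms: DENY
  req#11 t=4ms: DENY
  req#12 t=4ms: DENY
  req#13 t=4ms: DENY
  req#14 t=4ms: DENY
  req#15 t=4ms: DENY
  req#16 t=4ms: DENY
  req#17 t=4ms: DENY
  req#18 t=4ms: DENY
  req#19 t=4ms: DENY

Answer: AAAAAAADDDDDDDDDDDD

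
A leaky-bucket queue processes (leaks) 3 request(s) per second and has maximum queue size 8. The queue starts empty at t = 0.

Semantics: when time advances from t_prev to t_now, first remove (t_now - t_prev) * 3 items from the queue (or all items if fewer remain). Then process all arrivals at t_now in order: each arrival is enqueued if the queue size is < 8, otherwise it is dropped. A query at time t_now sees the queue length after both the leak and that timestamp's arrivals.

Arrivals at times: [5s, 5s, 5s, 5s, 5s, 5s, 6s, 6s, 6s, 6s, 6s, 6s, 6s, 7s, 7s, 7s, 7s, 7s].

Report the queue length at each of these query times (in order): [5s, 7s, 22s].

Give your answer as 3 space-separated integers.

Queue lengths at query times:
  query t=5s: backlog = 6
  query t=7s: backlog = 8
  query t=22s: backlog = 0

Answer: 6 8 0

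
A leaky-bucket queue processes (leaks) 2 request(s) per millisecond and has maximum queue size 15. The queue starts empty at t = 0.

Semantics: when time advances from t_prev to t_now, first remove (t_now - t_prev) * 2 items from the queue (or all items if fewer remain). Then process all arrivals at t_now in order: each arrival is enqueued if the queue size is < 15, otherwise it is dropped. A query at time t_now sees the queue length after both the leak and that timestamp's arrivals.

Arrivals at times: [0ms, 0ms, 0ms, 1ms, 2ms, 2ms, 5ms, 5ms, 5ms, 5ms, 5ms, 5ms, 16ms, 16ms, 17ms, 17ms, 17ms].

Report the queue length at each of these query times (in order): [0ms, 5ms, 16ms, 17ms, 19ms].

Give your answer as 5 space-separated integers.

Queue lengths at query times:
  query t=0ms: backlog = 3
  query t=5ms: backlog = 6
  query t=16ms: backlog = 2
  query t=17ms: backlog = 3
  query t=19ms: backlog = 0

Answer: 3 6 2 3 0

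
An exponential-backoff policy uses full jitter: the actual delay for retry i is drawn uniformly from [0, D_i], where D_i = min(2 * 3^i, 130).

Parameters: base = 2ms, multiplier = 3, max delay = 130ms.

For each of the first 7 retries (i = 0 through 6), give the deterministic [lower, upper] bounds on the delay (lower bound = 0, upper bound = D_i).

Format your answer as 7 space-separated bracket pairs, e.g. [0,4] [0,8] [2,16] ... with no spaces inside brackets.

Answer: [0,2] [0,6] [0,18] [0,54] [0,130] [0,130] [0,130]

Derivation:
Computing bounds per retry:
  i=0: D_i=min(2*3^0,130)=2, bounds=[0,2]
  i=1: D_i=min(2*3^1,130)=6, bounds=[0,6]
  i=2: D_i=min(2*3^2,130)=18, bounds=[0,18]
  i=3: D_i=min(2*3^3,130)=54, bounds=[0,54]
  i=4: D_i=min(2*3^4,130)=130, bounds=[0,130]
  i=5: D_i=min(2*3^5,130)=130, bounds=[0,130]
  i=6: D_i=min(2*3^6,130)=130, bounds=[0,130]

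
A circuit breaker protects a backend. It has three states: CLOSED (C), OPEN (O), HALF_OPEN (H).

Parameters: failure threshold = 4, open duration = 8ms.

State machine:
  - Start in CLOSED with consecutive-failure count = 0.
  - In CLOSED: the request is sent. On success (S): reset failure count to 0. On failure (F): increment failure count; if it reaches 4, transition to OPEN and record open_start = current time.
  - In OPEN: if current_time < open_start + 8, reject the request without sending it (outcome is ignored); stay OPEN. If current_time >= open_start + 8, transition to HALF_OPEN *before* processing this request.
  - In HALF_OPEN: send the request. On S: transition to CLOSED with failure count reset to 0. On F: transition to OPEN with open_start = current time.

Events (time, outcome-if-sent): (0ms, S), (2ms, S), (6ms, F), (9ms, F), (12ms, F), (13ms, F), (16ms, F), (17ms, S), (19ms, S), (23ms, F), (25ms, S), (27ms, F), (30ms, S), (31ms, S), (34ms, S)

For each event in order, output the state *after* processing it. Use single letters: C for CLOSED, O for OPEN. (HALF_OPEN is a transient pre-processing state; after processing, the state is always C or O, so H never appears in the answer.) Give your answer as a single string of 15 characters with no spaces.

Answer: CCCCCOOOOOOOOCC

Derivation:
State after each event:
  event#1 t=0ms outcome=S: state=CLOSED
  event#2 t=2ms outcome=S: state=CLOSED
  event#3 t=6ms outcome=F: state=CLOSED
  event#4 t=9ms outcome=F: state=CLOSED
  event#5 t=12ms outcome=F: state=CLOSED
  event#6 t=13ms outcome=F: state=OPEN
  event#7 t=16ms outcome=F: state=OPEN
  event#8 t=17ms outcome=S: state=OPEN
  event#9 t=19ms outcome=S: state=OPEN
  event#10 t=23ms outcome=F: state=OPEN
  event#11 t=25ms outcome=S: state=OPEN
  event#12 t=27ms outcome=F: state=OPEN
  event#13 t=30ms outcome=S: state=OPEN
  event#14 t=31ms outcome=S: state=CLOSED
  event#15 t=34ms outcome=S: state=CLOSED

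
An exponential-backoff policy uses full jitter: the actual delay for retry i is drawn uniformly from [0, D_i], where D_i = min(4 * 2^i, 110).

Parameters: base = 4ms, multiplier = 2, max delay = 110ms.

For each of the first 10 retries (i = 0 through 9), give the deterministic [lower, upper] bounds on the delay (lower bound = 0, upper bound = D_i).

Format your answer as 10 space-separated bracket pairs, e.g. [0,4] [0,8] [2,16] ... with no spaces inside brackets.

Computing bounds per retry:
  i=0: D_i=min(4*2^0,110)=4, bounds=[0,4]
  i=1: D_i=min(4*2^1,110)=8, bounds=[0,8]
  i=2: D_i=min(4*2^2,110)=16, bounds=[0,16]
  i=3: D_i=min(4*2^3,110)=32, bounds=[0,32]
  i=4: D_i=min(4*2^4,110)=64, bounds=[0,64]
  i=5: D_i=min(4*2^5,110)=110, bounds=[0,110]
  i=6: D_i=min(4*2^6,110)=110, bounds=[0,110]
  i=7: D_i=min(4*2^7,110)=110, bounds=[0,110]
  i=8: D_i=min(4*2^8,110)=110, bounds=[0,110]
  i=9: D_i=min(4*2^9,110)=110, bounds=[0,110]

Answer: [0,4] [0,8] [0,16] [0,32] [0,64] [0,110] [0,110] [0,110] [0,110] [0,110]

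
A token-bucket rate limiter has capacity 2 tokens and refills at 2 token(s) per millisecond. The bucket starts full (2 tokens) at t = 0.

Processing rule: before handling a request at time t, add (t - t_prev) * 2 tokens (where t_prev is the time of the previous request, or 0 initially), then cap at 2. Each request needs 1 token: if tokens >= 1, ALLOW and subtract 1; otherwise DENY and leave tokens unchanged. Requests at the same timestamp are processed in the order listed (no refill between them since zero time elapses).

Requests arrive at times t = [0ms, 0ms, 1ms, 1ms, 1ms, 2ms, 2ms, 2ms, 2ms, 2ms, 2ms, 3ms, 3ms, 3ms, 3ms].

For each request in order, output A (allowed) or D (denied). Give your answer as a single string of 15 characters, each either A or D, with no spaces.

Simulating step by step:
  req#1 t=0ms: ALLOW
  req#2 t=0ms: ALLOW
  req#3 t=1ms: ALLOW
  req#4 t=1ms: ALLOW
  req#5 t=1ms: DENY
  req#6 t=2ms: ALLOW
  req#7 t=2ms: ALLOW
  req#8 t=2ms: DENY
  req#9 t=2ms: DENY
  req#10 t=2ms: DENY
  req#11 t=2ms: DENY
  req#12 t=3ms: ALLOW
  req#13 t=3ms: ALLOW
  req#14 t=3ms: DENY
  req#15 t=3ms: DENY

Answer: AAAADAADDDDAADD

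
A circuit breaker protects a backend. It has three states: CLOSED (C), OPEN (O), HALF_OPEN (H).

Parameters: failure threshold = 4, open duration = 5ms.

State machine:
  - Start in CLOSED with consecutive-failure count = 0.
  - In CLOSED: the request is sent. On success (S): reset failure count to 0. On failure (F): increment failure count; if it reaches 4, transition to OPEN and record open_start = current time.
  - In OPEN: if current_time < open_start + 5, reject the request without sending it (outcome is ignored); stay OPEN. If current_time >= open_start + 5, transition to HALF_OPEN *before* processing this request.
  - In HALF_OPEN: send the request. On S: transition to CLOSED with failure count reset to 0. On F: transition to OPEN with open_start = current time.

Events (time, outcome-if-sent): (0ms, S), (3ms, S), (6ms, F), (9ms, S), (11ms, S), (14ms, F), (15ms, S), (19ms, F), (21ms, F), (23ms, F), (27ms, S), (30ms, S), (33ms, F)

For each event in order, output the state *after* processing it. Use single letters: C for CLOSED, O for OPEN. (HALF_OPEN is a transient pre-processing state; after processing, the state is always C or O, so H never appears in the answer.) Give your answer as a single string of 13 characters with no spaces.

State after each event:
  event#1 t=0ms outcome=S: state=CLOSED
  event#2 t=3ms outcome=S: state=CLOSED
  event#3 t=6ms outcome=F: state=CLOSED
  event#4 t=9ms outcome=S: state=CLOSED
  event#5 t=11ms outcome=S: state=CLOSED
  event#6 t=14ms outcome=F: state=CLOSED
  event#7 t=15ms outcome=S: state=CLOSED
  event#8 t=19ms outcome=F: state=CLOSED
  event#9 t=21ms outcome=F: state=CLOSED
  event#10 t=23ms outcome=F: state=CLOSED
  event#11 t=27ms outcome=S: state=CLOSED
  event#12 t=30ms outcome=S: state=CLOSED
  event#13 t=33ms outcome=F: state=CLOSED

Answer: CCCCCCCCCCCCC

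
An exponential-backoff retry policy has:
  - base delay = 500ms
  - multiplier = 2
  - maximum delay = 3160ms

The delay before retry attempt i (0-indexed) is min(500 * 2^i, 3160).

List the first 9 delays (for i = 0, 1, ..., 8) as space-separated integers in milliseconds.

Answer: 500 1000 2000 3160 3160 3160 3160 3160 3160

Derivation:
Computing each delay:
  i=0: min(500*2^0, 3160) = 500
  i=1: min(500*2^1, 3160) = 1000
  i=2: min(500*2^2, 3160) = 2000
  i=3: min(500*2^3, 3160) = 3160
  i=4: min(500*2^4, 3160) = 3160
  i=5: min(500*2^5, 3160) = 3160
  i=6: min(500*2^6, 3160) = 3160
  i=7: min(500*2^7, 3160) = 3160
  i=8: min(500*2^8, 3160) = 3160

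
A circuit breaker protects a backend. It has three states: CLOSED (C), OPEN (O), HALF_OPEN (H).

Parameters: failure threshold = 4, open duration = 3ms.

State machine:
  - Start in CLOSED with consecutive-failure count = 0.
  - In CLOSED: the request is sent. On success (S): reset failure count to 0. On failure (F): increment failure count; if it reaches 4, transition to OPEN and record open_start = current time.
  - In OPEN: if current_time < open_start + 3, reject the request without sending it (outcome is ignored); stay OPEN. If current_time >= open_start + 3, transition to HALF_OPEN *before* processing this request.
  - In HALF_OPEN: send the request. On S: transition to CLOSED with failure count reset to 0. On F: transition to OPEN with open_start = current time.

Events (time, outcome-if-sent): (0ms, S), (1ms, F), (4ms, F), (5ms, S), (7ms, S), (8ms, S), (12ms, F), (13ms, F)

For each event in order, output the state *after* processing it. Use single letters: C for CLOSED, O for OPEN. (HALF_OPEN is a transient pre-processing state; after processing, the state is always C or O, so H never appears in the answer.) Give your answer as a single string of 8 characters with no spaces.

State after each event:
  event#1 t=0ms outcome=S: state=CLOSED
  event#2 t=1ms outcome=F: state=CLOSED
  event#3 t=4ms outcome=F: state=CLOSED
  event#4 t=5ms outcome=S: state=CLOSED
  event#5 t=7ms outcome=S: state=CLOSED
  event#6 t=8ms outcome=S: state=CLOSED
  event#7 t=12ms outcome=F: state=CLOSED
  event#8 t=13ms outcome=F: state=CLOSED

Answer: CCCCCCCC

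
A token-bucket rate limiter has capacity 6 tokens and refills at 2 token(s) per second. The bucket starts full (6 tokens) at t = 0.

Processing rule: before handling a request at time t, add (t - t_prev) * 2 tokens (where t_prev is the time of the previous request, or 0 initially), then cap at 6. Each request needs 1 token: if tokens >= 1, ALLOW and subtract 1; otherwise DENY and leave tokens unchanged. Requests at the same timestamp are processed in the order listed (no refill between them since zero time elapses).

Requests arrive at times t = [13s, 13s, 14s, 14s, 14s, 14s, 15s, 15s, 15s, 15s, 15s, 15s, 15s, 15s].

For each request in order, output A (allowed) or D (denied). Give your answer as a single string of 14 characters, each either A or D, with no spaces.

Simulating step by step:
  req#1 t=13s: ALLOW
  req#2 t=13s: ALLOW
  req#3 t=14s: ALLOW
  req#4 t=14s: ALLOW
  req#5 t=14s: ALLOW
  req#6 t=14s: ALLOW
  req#7 t=15s: ALLOW
  req#8 t=15s: ALLOW
  req#9 t=15s: ALLOW
  req#10 t=15s: ALLOW
  req#11 t=15s: DENY
  req#12 t=15s: DENY
  req#13 t=15s: DENY
  req#14 t=15s: DENY

Answer: AAAAAAAAAADDDD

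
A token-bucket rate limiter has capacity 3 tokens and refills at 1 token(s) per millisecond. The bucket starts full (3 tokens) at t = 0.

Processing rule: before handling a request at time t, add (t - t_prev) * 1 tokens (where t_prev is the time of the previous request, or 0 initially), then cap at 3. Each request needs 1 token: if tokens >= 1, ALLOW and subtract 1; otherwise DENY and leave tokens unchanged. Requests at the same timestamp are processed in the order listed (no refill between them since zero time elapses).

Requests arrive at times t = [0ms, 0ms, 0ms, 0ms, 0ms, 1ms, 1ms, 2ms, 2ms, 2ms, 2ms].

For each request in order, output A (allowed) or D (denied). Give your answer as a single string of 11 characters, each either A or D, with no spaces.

Answer: AAADDADADDD

Derivation:
Simulating step by step:
  req#1 t=0ms: ALLOW
  req#2 t=0ms: ALLOW
  req#3 t=0ms: ALLOW
  req#4 t=0ms: DENY
  req#5 t=0ms: DENY
  req#6 t=1ms: ALLOW
  req#7 t=1ms: DENY
  req#8 t=2ms: ALLOW
  req#9 t=2ms: DENY
  req#10 t=2ms: DENY
  req#11 t=2ms: DENY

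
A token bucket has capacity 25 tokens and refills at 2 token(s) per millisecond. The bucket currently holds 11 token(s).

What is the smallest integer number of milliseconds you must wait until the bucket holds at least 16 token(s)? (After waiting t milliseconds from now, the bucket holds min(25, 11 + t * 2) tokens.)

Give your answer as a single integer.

Need 11 + t * 2 >= 16, so t >= 5/2.
Smallest integer t = ceil(5/2) = 3.

Answer: 3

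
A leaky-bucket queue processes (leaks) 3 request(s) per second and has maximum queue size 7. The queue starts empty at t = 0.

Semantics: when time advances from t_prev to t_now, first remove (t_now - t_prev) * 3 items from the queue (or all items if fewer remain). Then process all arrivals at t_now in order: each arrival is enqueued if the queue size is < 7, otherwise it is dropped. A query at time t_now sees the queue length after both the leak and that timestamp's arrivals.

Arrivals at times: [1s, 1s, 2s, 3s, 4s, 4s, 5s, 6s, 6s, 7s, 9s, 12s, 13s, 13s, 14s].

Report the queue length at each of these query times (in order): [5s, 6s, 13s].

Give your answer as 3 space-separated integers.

Answer: 1 2 2

Derivation:
Queue lengths at query times:
  query t=5s: backlog = 1
  query t=6s: backlog = 2
  query t=13s: backlog = 2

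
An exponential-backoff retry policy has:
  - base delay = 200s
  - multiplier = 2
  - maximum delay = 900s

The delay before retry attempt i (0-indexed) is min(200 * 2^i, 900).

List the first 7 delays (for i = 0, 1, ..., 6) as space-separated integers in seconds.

Computing each delay:
  i=0: min(200*2^0, 900) = 200
  i=1: min(200*2^1, 900) = 400
  i=2: min(200*2^2, 900) = 800
  i=3: min(200*2^3, 900) = 900
  i=4: min(200*2^4, 900) = 900
  i=5: min(200*2^5, 900) = 900
  i=6: min(200*2^6, 900) = 900

Answer: 200 400 800 900 900 900 900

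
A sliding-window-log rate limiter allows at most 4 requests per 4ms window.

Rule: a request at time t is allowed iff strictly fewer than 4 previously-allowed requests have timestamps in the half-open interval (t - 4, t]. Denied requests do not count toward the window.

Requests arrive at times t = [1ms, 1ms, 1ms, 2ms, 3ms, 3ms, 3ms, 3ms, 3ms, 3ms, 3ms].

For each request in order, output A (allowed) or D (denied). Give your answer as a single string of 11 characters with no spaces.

Answer: AAAADDDDDDD

Derivation:
Tracking allowed requests in the window:
  req#1 t=1ms: ALLOW
  req#2 t=1ms: ALLOW
  req#3 t=1ms: ALLOW
  req#4 t=2ms: ALLOW
  req#5 t=3ms: DENY
  req#6 t=3ms: DENY
  req#7 t=3ms: DENY
  req#8 t=3ms: DENY
  req#9 t=3ms: DENY
  req#10 t=3ms: DENY
  req#11 t=3ms: DENY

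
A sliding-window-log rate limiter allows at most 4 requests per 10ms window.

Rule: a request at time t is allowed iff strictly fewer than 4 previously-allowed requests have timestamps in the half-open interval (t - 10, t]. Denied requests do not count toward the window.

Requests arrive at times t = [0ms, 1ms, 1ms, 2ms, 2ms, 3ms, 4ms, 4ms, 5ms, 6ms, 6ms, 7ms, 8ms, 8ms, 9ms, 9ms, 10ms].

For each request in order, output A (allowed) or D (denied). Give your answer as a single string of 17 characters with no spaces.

Answer: AAAADDDDDDDDDDDDA

Derivation:
Tracking allowed requests in the window:
  req#1 t=0ms: ALLOW
  req#2 t=1ms: ALLOW
  req#3 t=1ms: ALLOW
  req#4 t=2ms: ALLOW
  req#5 t=2ms: DENY
  req#6 t=3ms: DENY
  req#7 t=4ms: DENY
  req#8 t=4ms: DENY
  req#9 t=5ms: DENY
  req#10 t=6ms: DENY
  req#11 t=6ms: DENY
  req#12 t=7ms: DENY
  req#13 t=8ms: DENY
  req#14 t=8ms: DENY
  req#15 t=9ms: DENY
  req#16 t=9ms: DENY
  req#17 t=10ms: ALLOW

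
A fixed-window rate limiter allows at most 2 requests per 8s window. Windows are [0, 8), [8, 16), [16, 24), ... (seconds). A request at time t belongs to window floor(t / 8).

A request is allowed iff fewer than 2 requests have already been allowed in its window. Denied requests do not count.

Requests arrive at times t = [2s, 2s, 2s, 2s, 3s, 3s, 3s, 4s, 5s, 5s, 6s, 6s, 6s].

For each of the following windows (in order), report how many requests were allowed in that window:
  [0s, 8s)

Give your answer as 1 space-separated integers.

Processing requests:
  req#1 t=2s (window 0): ALLOW
  req#2 t=2s (window 0): ALLOW
  req#3 t=2s (window 0): DENY
  req#4 t=2s (window 0): DENY
  req#5 t=3s (window 0): DENY
  req#6 t=3s (window 0): DENY
  req#7 t=3s (window 0): DENY
  req#8 t=4s (window 0): DENY
  req#9 t=5s (window 0): DENY
  req#10 t=5s (window 0): DENY
  req#11 t=6s (window 0): DENY
  req#12 t=6s (window 0): DENY
  req#13 t=6s (window 0): DENY

Allowed counts by window: 2

Answer: 2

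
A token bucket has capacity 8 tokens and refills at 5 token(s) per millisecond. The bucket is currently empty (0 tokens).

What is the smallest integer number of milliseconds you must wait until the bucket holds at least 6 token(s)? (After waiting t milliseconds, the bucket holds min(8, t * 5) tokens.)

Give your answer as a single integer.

Answer: 2

Derivation:
Need t * 5 >= 6, so t >= 6/5.
Smallest integer t = ceil(6/5) = 2.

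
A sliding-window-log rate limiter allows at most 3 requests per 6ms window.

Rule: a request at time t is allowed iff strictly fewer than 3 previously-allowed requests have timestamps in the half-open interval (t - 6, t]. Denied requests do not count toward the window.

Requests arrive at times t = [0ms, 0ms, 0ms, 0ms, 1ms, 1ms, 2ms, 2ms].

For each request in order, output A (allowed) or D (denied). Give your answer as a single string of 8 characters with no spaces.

Answer: AAADDDDD

Derivation:
Tracking allowed requests in the window:
  req#1 t=0ms: ALLOW
  req#2 t=0ms: ALLOW
  req#3 t=0ms: ALLOW
  req#4 t=0ms: DENY
  req#5 t=1ms: DENY
  req#6 t=1ms: DENY
  req#7 t=2ms: DENY
  req#8 t=2ms: DENY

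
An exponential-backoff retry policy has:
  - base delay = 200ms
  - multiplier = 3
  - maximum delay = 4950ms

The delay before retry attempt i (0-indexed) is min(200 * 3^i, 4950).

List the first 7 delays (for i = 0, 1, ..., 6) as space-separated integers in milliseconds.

Computing each delay:
  i=0: min(200*3^0, 4950) = 200
  i=1: min(200*3^1, 4950) = 600
  i=2: min(200*3^2, 4950) = 1800
  i=3: min(200*3^3, 4950) = 4950
  i=4: min(200*3^4, 4950) = 4950
  i=5: min(200*3^5, 4950) = 4950
  i=6: min(200*3^6, 4950) = 4950

Answer: 200 600 1800 4950 4950 4950 4950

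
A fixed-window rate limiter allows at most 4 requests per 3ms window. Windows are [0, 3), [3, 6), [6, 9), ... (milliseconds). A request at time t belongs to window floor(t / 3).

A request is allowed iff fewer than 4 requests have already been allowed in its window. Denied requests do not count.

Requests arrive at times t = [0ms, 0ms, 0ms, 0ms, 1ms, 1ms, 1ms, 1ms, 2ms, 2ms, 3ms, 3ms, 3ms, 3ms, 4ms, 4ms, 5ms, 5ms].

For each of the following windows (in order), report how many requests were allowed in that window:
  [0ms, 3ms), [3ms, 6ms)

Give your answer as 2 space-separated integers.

Processing requests:
  req#1 t=0ms (window 0): ALLOW
  req#2 t=0ms (window 0): ALLOW
  req#3 t=0ms (window 0): ALLOW
  req#4 t=0ms (window 0): ALLOW
  req#5 t=1ms (window 0): DENY
  req#6 t=1ms (window 0): DENY
  req#7 t=1ms (window 0): DENY
  req#8 t=1ms (window 0): DENY
  req#9 t=2ms (window 0): DENY
  req#10 t=2ms (window 0): DENY
  req#11 t=3ms (window 1): ALLOW
  req#12 t=3ms (window 1): ALLOW
  req#13 t=3ms (window 1): ALLOW
  req#14 t=3ms (window 1): ALLOW
  req#15 t=4ms (window 1): DENY
  req#16 t=4ms (window 1): DENY
  req#17 t=5ms (window 1): DENY
  req#18 t=5ms (window 1): DENY

Allowed counts by window: 4 4

Answer: 4 4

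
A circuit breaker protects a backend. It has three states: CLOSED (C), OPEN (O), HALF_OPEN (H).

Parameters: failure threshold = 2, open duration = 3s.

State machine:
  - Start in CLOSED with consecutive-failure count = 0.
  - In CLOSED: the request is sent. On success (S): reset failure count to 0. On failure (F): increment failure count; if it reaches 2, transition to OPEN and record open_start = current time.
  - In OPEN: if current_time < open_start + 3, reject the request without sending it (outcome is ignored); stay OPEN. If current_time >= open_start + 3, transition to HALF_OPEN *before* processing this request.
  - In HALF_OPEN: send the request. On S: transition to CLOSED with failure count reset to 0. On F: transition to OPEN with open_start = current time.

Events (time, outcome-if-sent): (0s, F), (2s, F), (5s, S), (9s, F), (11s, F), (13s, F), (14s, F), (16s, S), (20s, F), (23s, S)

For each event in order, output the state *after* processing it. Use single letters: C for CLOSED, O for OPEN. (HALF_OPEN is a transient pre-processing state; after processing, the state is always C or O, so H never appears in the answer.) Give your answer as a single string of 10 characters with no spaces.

State after each event:
  event#1 t=0s outcome=F: state=CLOSED
  event#2 t=2s outcome=F: state=OPEN
  event#3 t=5s outcome=S: state=CLOSED
  event#4 t=9s outcome=F: state=CLOSED
  event#5 t=11s outcome=F: state=OPEN
  event#6 t=13s outcome=F: state=OPEN
  event#7 t=14s outcome=F: state=OPEN
  event#8 t=16s outcome=S: state=OPEN
  event#9 t=20s outcome=F: state=OPEN
  event#10 t=23s outcome=S: state=CLOSED

Answer: COCCOOOOOC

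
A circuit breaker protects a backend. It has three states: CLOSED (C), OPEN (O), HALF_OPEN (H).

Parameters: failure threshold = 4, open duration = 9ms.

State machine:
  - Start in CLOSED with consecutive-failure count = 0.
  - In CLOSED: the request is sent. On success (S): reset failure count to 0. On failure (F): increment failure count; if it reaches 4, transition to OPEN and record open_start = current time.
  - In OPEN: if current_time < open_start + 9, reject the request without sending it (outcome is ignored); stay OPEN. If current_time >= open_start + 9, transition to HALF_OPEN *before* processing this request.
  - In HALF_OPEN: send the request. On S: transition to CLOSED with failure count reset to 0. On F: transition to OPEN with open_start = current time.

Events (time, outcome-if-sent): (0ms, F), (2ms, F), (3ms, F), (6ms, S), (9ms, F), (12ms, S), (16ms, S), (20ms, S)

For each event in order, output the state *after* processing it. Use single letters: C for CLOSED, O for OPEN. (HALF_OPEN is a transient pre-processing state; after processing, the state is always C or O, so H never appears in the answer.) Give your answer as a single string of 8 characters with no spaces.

Answer: CCCCCCCC

Derivation:
State after each event:
  event#1 t=0ms outcome=F: state=CLOSED
  event#2 t=2ms outcome=F: state=CLOSED
  event#3 t=3ms outcome=F: state=CLOSED
  event#4 t=6ms outcome=S: state=CLOSED
  event#5 t=9ms outcome=F: state=CLOSED
  event#6 t=12ms outcome=S: state=CLOSED
  event#7 t=16ms outcome=S: state=CLOSED
  event#8 t=20ms outcome=S: state=CLOSED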